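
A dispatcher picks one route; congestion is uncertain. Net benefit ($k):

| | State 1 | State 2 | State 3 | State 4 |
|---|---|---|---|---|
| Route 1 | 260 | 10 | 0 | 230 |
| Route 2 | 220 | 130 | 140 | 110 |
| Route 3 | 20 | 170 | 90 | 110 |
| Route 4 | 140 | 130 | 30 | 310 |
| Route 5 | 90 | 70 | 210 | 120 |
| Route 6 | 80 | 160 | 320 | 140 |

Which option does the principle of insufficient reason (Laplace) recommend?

Route 6

Row averages: Route 1=125, Route 2=150, Route 3=97.5, Route 4=152.5, Route 5=122.5, Route 6=175
Highest average = 175 → Route 6.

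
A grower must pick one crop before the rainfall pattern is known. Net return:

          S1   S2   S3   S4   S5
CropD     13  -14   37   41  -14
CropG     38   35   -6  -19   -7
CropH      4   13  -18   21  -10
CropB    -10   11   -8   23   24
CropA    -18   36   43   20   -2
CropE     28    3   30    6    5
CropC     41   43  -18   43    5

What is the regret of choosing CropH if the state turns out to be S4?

Best payoff under S4 is 43.
Regret = 43 − 21 = 22.

22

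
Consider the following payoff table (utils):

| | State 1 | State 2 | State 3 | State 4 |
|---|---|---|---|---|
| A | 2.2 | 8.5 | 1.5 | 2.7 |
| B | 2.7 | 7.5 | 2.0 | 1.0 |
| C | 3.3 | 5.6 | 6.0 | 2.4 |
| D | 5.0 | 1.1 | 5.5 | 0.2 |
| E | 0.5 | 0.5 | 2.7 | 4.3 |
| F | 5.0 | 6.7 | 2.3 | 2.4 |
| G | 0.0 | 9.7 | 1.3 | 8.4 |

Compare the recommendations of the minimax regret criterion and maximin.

minimax regret → G; maximin → C (disagree)

Column bests: State 1=5.0, State 2=9.7, State 3=6.0, State 4=8.4.
A regrets: 2.8, 1.2, 4.5, 5.7 → max 5.7
B regrets: 2.3, 2.2, 4.0, 7.4 → max 7.4
C regrets: 1.7, 4.1, 0.0, 6.0 → max 6.0
D regrets: 0.0, 8.6, 0.5, 8.2 → max 8.6
E regrets: 4.5, 9.2, 3.3, 4.1 → max 9.2
F regrets: 0.0, 3.0, 3.7, 6.0 → max 6.0
G regrets: 5.0, 0.0, 4.7, 0.0 → max 5.0
Smallest max regret = 5.0 → G.
Row minima: A=1.5, B=1.0, C=2.4, D=0.2, E=0.5, F=2.3, G=0.0
Best worst-case = 2.4 → C.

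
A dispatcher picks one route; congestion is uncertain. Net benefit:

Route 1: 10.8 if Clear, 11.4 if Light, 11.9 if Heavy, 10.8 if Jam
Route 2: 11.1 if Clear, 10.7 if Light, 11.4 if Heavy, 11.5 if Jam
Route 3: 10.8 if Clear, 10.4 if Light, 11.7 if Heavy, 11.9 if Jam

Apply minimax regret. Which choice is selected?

Column bests: Clear=11.1, Light=11.4, Heavy=11.9, Jam=11.9.
Route 1 regrets: 0.3, 0.0, 0.0, 1.1 → max 1.1
Route 2 regrets: 0.0, 0.7, 0.5, 0.4 → max 0.7
Route 3 regrets: 0.3, 1.0, 0.2, 0.0 → max 1.0
Smallest max regret = 0.7 → Route 2.

Route 2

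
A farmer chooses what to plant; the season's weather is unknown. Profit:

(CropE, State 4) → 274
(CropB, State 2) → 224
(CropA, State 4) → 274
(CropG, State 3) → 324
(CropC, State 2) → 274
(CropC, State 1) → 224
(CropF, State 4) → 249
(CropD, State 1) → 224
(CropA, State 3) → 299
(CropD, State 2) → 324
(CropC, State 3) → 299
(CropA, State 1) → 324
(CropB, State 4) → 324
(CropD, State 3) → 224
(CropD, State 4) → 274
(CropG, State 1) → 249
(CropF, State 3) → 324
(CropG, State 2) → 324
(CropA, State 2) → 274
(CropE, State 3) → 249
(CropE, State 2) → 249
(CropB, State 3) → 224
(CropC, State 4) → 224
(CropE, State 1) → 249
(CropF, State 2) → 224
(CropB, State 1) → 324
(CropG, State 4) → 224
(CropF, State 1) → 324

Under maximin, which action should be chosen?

Row minima: CropA=274, CropG=224, CropE=249, CropF=224, CropC=224, CropB=224, CropD=224
Best worst-case = 274 → CropA.

CropA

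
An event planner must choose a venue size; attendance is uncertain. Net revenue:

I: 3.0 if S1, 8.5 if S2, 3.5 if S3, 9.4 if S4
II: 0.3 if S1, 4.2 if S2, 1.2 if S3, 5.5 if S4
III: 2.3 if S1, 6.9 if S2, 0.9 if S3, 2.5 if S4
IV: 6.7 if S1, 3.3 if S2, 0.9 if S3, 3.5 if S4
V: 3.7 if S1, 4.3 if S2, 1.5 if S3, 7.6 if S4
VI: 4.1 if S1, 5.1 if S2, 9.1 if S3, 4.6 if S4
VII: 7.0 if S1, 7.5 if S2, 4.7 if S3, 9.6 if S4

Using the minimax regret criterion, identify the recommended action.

VII

Column bests: S1=7.0, S2=8.5, S3=9.1, S4=9.6.
I regrets: 4.0, 0.0, 5.6, 0.2 → max 5.6
II regrets: 6.7, 4.3, 7.9, 4.1 → max 7.9
III regrets: 4.7, 1.6, 8.2, 7.1 → max 8.2
IV regrets: 0.3, 5.2, 8.2, 6.1 → max 8.2
V regrets: 3.3, 4.2, 7.6, 2.0 → max 7.6
VI regrets: 2.9, 3.4, 0.0, 5.0 → max 5.0
VII regrets: 0.0, 1.0, 4.4, 0.0 → max 4.4
Smallest max regret = 4.4 → VII.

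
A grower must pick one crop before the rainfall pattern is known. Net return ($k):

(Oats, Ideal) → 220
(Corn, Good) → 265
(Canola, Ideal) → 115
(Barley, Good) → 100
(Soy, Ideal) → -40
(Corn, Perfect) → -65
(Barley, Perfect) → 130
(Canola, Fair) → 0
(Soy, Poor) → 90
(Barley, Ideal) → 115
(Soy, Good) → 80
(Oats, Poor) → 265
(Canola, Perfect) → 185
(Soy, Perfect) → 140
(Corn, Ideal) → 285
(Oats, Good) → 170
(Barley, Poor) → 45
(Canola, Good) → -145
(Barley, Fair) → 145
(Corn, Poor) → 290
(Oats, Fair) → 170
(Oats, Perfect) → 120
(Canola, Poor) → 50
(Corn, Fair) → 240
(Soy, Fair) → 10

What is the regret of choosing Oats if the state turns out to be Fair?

70

Best payoff under Fair is 240.
Regret = 240 − 170 = 70.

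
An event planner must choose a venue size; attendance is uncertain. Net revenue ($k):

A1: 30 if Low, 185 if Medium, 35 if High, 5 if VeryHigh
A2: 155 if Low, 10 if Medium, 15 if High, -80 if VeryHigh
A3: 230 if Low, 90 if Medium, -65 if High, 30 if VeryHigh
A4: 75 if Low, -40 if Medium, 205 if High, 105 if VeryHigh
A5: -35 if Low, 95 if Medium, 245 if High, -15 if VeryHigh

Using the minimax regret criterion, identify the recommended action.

Column bests: Low=230, Medium=185, High=245, VeryHigh=105.
A1 regrets: 200, 0, 210, 100 → max 210
A2 regrets: 75, 175, 230, 185 → max 230
A3 regrets: 0, 95, 310, 75 → max 310
A4 regrets: 155, 225, 40, 0 → max 225
A5 regrets: 265, 90, 0, 120 → max 265
Smallest max regret = 210 → A1.

A1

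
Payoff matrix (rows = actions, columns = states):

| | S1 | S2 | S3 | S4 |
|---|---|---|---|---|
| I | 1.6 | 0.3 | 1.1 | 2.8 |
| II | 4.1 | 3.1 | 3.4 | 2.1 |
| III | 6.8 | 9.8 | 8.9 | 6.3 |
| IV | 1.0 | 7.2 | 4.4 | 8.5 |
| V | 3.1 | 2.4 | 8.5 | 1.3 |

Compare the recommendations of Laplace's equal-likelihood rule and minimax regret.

Row averages: I=1.45, II=3.175, III=7.95, IV=5.275, V=3.825
Highest average = 7.95 → III.
Column bests: S1=6.8, S2=9.8, S3=8.9, S4=8.5.
I regrets: 5.2, 9.5, 7.8, 5.7 → max 9.5
II regrets: 2.7, 6.7, 5.5, 6.4 → max 6.7
III regrets: 0.0, 0.0, 0.0, 2.2 → max 2.2
IV regrets: 5.8, 2.6, 4.5, 0.0 → max 5.8
V regrets: 3.7, 7.4, 0.4, 7.2 → max 7.4
Smallest max regret = 2.2 → III.

laplace → III; minimax regret → III (agree)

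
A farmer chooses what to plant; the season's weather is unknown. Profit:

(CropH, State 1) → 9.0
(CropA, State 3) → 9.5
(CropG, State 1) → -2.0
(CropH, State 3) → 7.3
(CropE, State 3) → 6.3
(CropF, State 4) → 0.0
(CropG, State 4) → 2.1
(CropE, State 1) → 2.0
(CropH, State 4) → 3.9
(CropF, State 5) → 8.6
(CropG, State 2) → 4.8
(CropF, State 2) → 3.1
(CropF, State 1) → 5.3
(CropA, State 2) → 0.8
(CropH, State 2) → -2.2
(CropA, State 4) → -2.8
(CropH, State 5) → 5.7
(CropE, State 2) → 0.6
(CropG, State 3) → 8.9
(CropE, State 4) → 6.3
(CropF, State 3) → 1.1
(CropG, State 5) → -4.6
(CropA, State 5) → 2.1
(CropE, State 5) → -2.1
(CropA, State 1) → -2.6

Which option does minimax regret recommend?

Column bests: State 1=9.0, State 2=4.8, State 3=9.5, State 4=6.3, State 5=8.6.
CropH regrets: 0.0, 7.0, 2.2, 2.4, 2.9 → max 7.0
CropE regrets: 7.0, 4.2, 3.2, 0.0, 10.7 → max 10.7
CropG regrets: 11.0, 0.0, 0.6, 4.2, 13.2 → max 13.2
CropF regrets: 3.7, 1.7, 8.4, 6.3, 0.0 → max 8.4
CropA regrets: 11.6, 4.0, 0.0, 9.1, 6.5 → max 11.6
Smallest max regret = 7.0 → CropH.

CropH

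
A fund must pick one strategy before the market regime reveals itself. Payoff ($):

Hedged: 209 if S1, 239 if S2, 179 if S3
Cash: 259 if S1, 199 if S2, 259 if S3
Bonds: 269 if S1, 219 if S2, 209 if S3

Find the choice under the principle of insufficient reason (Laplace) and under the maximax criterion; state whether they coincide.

Row averages: Hedged=209, Cash=239, Bonds=697/3
Highest average = 239 → Cash.
Row maxima: Hedged=239, Cash=259, Bonds=269
Best best-case = 269 → Bonds.

laplace → Cash; maximax → Bonds (disagree)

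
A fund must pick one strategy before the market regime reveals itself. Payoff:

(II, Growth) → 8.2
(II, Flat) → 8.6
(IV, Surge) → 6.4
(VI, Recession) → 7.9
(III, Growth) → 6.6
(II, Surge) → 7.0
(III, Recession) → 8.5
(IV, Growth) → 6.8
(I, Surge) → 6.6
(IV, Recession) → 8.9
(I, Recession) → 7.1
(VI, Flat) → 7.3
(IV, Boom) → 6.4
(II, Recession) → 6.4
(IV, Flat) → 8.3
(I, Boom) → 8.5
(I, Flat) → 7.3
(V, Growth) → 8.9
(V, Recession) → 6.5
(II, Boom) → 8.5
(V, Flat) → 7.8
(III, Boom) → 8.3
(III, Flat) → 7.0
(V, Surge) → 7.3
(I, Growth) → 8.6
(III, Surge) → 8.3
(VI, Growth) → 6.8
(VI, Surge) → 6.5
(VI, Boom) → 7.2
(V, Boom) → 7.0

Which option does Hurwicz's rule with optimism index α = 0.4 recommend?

I: 0.4·8.6 + 0.6·6.6 = 7.4
II: 0.4·8.6 + 0.6·6.4 = 7.28
III: 0.4·8.5 + 0.6·6.6 = 7.36
IV: 0.4·8.9 + 0.6·6.4 = 7.4
V: 0.4·8.9 + 0.6·6.5 = 7.46
VI: 0.4·7.9 + 0.6·6.5 = 7.06
Highest Hurwicz score = 7.46 → V.

V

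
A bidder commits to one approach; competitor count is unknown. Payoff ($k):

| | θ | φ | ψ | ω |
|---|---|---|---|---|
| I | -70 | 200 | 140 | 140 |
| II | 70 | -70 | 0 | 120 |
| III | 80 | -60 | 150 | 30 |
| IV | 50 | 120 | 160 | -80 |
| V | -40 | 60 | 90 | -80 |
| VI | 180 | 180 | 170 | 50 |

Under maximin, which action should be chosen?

VI

Row minima: I=-70, II=-70, III=-60, IV=-80, V=-80, VI=50
Best worst-case = 50 → VI.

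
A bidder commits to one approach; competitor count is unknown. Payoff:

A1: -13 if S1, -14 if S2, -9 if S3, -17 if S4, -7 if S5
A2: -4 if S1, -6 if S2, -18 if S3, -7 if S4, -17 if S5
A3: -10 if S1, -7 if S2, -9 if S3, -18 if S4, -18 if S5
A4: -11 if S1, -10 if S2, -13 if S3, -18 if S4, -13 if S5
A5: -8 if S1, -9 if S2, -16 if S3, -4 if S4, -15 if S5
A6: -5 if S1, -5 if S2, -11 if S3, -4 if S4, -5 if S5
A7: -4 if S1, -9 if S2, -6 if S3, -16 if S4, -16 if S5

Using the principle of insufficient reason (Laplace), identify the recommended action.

Row averages: A1=-12, A2=-10.4, A3=-12.4, A4=-13, A5=-10.4, A6=-6, A7=-10.2
Highest average = -6 → A6.

A6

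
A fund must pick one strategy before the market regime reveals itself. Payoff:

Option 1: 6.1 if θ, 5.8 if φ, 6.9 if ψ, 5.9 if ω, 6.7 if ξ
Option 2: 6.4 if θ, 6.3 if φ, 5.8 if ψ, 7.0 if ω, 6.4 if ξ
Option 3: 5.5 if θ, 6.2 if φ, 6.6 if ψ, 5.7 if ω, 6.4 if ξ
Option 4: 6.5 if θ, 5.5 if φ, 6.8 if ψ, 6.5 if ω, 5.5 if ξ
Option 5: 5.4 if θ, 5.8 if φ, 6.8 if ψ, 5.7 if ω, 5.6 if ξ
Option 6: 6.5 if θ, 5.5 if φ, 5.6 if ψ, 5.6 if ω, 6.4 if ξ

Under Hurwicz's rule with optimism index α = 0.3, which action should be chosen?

Option 2

Option 1: 0.3·6.9 + 0.7·5.8 = 6.13
Option 2: 0.3·7.0 + 0.7·5.8 = 6.16
Option 3: 0.3·6.6 + 0.7·5.5 = 5.83
Option 4: 0.3·6.8 + 0.7·5.5 = 5.89
Option 5: 0.3·6.8 + 0.7·5.4 = 5.82
Option 6: 0.3·6.5 + 0.7·5.5 = 5.8
Highest Hurwicz score = 6.16 → Option 2.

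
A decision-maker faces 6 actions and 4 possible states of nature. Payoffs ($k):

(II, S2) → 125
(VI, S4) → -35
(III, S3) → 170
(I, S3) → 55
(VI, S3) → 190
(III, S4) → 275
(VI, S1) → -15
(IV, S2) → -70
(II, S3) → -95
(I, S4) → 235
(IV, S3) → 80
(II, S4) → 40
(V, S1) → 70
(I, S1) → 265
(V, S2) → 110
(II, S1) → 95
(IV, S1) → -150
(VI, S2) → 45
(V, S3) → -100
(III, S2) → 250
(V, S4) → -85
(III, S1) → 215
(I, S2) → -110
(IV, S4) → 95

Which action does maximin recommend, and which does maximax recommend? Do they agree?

Row minima: I=-110, II=-95, III=170, IV=-150, V=-100, VI=-35
Best worst-case = 170 → III.
Row maxima: I=265, II=125, III=275, IV=95, V=110, VI=190
Best best-case = 275 → III.

maximin → III; maximax → III (agree)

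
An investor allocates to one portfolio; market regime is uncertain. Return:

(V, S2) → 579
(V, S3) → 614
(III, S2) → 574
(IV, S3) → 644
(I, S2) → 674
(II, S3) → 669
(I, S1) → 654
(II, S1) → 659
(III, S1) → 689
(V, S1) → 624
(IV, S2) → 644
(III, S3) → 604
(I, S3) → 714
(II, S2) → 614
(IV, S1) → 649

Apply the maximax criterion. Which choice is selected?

I

Row maxima: I=714, II=669, III=689, IV=649, V=624
Best best-case = 714 → I.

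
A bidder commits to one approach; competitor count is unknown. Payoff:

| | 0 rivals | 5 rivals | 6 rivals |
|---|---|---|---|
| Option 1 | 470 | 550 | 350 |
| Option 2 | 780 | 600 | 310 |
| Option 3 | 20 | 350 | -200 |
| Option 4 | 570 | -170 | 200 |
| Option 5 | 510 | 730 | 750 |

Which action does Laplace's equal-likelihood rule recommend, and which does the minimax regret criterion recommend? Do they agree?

Row averages: Option 1=1370/3, Option 2=1690/3, Option 3=170/3, Option 4=200, Option 5=1990/3
Highest average = 1990/3 → Option 5.
Column bests: 0 rivals=780, 5 rivals=730, 6 rivals=750.
Option 1 regrets: 310, 180, 400 → max 400
Option 2 regrets: 0, 130, 440 → max 440
Option 3 regrets: 760, 380, 950 → max 950
Option 4 regrets: 210, 900, 550 → max 900
Option 5 regrets: 270, 0, 0 → max 270
Smallest max regret = 270 → Option 5.

laplace → Option 5; minimax regret → Option 5 (agree)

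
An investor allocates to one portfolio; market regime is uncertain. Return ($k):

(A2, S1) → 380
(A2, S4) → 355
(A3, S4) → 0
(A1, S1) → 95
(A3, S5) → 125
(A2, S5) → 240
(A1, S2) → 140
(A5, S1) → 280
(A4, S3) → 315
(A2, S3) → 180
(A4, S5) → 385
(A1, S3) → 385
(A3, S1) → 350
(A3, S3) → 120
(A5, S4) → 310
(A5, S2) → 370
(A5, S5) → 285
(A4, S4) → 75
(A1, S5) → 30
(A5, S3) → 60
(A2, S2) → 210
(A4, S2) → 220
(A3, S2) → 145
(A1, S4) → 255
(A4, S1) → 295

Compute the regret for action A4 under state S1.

Best payoff under S1 is 380.
Regret = 380 − 295 = 85.

85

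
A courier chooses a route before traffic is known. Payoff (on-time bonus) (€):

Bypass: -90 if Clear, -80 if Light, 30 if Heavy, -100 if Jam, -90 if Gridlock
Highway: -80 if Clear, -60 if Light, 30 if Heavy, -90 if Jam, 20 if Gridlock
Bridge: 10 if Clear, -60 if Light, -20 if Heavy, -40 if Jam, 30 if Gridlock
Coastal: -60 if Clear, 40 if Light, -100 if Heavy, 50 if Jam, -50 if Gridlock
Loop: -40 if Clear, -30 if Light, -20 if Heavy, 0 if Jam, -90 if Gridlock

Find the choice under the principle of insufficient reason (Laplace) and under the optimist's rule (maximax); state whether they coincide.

Row averages: Bypass=-66, Highway=-36, Bridge=-16, Coastal=-24, Loop=-36
Highest average = -16 → Bridge.
Row maxima: Bypass=30, Highway=30, Bridge=30, Coastal=50, Loop=0
Best best-case = 50 → Coastal.

laplace → Bridge; maximax → Coastal (disagree)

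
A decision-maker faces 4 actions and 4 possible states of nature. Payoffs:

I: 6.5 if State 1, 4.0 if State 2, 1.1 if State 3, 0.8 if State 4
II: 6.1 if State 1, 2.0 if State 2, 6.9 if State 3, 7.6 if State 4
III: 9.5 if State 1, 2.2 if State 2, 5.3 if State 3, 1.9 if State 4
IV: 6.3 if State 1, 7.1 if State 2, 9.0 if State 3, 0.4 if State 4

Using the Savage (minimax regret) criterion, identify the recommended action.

II

Column bests: State 1=9.5, State 2=7.1, State 3=9.0, State 4=7.6.
I regrets: 3.0, 3.1, 7.9, 6.8 → max 7.9
II regrets: 3.4, 5.1, 2.1, 0.0 → max 5.1
III regrets: 0.0, 4.9, 3.7, 5.7 → max 5.7
IV regrets: 3.2, 0.0, 0.0, 7.2 → max 7.2
Smallest max regret = 5.1 → II.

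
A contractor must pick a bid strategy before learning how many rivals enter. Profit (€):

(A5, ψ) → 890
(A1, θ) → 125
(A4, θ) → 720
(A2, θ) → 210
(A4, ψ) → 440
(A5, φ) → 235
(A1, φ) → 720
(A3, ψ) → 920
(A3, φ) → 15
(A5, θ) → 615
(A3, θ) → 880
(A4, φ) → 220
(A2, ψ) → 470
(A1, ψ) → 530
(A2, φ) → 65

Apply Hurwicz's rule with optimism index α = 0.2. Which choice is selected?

A5

A1: 0.2·720 + 0.8·125 = 244
A2: 0.2·470 + 0.8·65 = 146
A3: 0.2·920 + 0.8·15 = 196
A4: 0.2·720 + 0.8·220 = 320
A5: 0.2·890 + 0.8·235 = 366
Highest Hurwicz score = 366 → A5.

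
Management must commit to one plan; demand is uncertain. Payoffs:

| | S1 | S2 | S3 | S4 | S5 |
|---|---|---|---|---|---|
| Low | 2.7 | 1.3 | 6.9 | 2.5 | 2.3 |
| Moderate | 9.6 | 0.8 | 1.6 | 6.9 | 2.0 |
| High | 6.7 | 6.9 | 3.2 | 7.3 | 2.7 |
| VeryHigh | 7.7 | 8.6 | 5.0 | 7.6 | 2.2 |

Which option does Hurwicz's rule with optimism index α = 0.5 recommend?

VeryHigh

Low: 0.5·6.9 + 0.5·1.3 = 4.1
Moderate: 0.5·9.6 + 0.5·0.8 = 5.2
High: 0.5·7.3 + 0.5·2.7 = 5
VeryHigh: 0.5·8.6 + 0.5·2.2 = 5.4
Highest Hurwicz score = 5.4 → VeryHigh.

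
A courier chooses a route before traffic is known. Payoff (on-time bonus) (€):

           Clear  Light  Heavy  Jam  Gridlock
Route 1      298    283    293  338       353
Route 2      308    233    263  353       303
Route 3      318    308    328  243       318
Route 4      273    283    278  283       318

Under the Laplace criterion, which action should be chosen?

Row averages: Route 1=313, Route 2=292, Route 3=303, Route 4=287
Highest average = 313 → Route 1.

Route 1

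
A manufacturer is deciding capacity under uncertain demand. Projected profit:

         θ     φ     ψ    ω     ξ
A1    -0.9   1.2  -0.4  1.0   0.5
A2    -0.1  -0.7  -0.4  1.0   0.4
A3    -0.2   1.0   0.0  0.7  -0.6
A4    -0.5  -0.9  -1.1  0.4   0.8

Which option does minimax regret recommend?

Column bests: θ=-0.1, φ=1.2, ψ=0.0, ω=1.0, ξ=0.8.
A1 regrets: 0.8, 0.0, 0.4, 0.0, 0.3 → max 0.8
A2 regrets: 0.0, 1.9, 0.4, 0.0, 0.4 → max 1.9
A3 regrets: 0.1, 0.2, 0.0, 0.3, 1.4 → max 1.4
A4 regrets: 0.4, 2.1, 1.1, 0.6, 0.0 → max 2.1
Smallest max regret = 0.8 → A1.

A1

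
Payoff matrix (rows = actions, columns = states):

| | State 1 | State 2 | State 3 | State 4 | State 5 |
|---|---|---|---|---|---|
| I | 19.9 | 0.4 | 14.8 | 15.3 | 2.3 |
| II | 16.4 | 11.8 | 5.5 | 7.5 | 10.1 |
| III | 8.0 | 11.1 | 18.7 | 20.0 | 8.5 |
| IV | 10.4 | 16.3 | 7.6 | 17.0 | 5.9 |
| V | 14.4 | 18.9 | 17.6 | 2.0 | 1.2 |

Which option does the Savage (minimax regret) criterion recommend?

IV

Column bests: State 1=19.9, State 2=18.9, State 3=18.7, State 4=20.0, State 5=10.1.
I regrets: 0.0, 18.5, 3.9, 4.7, 7.8 → max 18.5
II regrets: 3.5, 7.1, 13.2, 12.5, 0.0 → max 13.2
III regrets: 11.9, 7.8, 0.0, 0.0, 1.6 → max 11.9
IV regrets: 9.5, 2.6, 11.1, 3.0, 4.2 → max 11.1
V regrets: 5.5, 0.0, 1.1, 18.0, 8.9 → max 18.0
Smallest max regret = 11.1 → IV.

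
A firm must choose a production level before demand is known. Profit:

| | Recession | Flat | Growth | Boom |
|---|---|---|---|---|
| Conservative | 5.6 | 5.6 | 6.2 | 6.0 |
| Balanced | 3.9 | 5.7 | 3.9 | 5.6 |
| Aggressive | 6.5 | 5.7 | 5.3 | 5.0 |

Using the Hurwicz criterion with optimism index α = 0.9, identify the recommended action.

Aggressive

Conservative: 0.9·6.2 + 0.1·5.6 = 6.14
Balanced: 0.9·5.7 + 0.1·3.9 = 5.52
Aggressive: 0.9·6.5 + 0.1·5.0 = 6.35
Highest Hurwicz score = 6.35 → Aggressive.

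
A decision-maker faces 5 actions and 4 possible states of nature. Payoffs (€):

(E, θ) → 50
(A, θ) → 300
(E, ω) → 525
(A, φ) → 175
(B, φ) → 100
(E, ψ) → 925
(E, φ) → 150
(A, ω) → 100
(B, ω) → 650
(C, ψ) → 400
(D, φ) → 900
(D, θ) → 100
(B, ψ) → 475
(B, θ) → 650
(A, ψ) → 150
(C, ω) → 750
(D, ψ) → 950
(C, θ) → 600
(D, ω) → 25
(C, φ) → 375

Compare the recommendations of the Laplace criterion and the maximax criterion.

Row averages: A=181.25, B=468.75, C=531.25, D=493.75, E=412.5
Highest average = 531.25 → C.
Row maxima: A=300, B=650, C=750, D=950, E=925
Best best-case = 950 → D.

laplace → C; maximax → D (disagree)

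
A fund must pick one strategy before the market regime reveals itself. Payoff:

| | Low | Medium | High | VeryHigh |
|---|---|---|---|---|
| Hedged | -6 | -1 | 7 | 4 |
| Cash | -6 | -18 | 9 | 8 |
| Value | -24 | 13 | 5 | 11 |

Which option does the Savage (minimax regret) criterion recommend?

Hedged

Column bests: Low=-6, Medium=13, High=9, VeryHigh=11.
Hedged regrets: 0, 14, 2, 7 → max 14
Cash regrets: 0, 31, 0, 3 → max 31
Value regrets: 18, 0, 4, 0 → max 18
Smallest max regret = 14 → Hedged.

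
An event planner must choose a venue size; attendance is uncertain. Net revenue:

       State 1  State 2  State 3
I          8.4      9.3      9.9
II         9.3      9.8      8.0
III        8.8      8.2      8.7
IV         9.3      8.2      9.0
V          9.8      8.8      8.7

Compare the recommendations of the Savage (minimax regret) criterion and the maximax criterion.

minimax regret → V; maximax → I (disagree)

Column bests: State 1=9.8, State 2=9.8, State 3=9.9.
I regrets: 1.4, 0.5, 0.0 → max 1.4
II regrets: 0.5, 0.0, 1.9 → max 1.9
III regrets: 1.0, 1.6, 1.2 → max 1.6
IV regrets: 0.5, 1.6, 0.9 → max 1.6
V regrets: 0.0, 1.0, 1.2 → max 1.2
Smallest max regret = 1.2 → V.
Row maxima: I=9.9, II=9.8, III=8.8, IV=9.3, V=9.8
Best best-case = 9.9 → I.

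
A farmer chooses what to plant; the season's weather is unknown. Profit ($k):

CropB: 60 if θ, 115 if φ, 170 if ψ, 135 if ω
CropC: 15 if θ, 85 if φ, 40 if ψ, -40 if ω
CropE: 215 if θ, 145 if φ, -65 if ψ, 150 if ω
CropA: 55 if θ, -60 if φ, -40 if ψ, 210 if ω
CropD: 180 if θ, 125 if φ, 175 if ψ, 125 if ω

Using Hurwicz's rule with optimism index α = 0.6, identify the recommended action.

CropB: 0.6·170 + 0.4·60 = 126
CropC: 0.6·85 + 0.4·(-40) = 35
CropE: 0.6·215 + 0.4·(-65) = 103
CropA: 0.6·210 + 0.4·(-60) = 102
CropD: 0.6·180 + 0.4·125 = 158
Highest Hurwicz score = 158 → CropD.

CropD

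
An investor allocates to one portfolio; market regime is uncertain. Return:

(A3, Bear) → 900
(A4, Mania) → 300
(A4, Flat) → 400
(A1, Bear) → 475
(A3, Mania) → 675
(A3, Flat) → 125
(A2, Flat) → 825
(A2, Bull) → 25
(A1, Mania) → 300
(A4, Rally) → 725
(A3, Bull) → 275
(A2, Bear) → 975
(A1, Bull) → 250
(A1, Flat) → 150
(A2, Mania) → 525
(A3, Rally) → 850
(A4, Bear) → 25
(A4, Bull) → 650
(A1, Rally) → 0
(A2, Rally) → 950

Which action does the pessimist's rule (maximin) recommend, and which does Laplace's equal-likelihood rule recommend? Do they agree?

maximin → A3; laplace → A2 (disagree)

Row minima: A1=0, A2=25, A3=125, A4=25
Best worst-case = 125 → A3.
Row averages: A1=235, A2=660, A3=565, A4=420
Highest average = 660 → A2.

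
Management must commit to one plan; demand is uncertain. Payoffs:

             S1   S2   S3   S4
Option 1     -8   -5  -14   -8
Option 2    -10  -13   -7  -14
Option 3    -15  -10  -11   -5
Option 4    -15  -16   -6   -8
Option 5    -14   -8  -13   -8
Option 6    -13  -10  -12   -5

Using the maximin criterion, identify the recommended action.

Row minima: Option 1=-14, Option 2=-14, Option 3=-15, Option 4=-16, Option 5=-14, Option 6=-13
Best worst-case = -13 → Option 6.

Option 6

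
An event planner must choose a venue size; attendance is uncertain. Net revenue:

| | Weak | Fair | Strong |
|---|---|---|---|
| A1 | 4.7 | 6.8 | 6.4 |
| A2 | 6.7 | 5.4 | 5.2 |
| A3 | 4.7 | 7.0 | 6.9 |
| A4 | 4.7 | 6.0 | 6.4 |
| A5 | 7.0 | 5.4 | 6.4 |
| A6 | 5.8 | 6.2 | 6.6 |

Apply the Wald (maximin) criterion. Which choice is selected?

Row minima: A1=4.7, A2=5.2, A3=4.7, A4=4.7, A5=5.4, A6=5.8
Best worst-case = 5.8 → A6.

A6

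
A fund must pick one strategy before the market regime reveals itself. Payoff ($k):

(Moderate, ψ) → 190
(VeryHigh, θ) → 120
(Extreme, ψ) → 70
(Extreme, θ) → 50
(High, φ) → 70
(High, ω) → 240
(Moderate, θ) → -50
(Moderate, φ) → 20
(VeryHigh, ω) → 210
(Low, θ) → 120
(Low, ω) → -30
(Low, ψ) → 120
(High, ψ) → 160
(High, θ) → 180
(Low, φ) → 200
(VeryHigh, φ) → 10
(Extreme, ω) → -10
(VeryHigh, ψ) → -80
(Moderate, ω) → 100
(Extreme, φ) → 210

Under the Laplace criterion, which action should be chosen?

Row averages: Low=102.5, Moderate=65, High=162.5, VeryHigh=65, Extreme=80
Highest average = 162.5 → High.

High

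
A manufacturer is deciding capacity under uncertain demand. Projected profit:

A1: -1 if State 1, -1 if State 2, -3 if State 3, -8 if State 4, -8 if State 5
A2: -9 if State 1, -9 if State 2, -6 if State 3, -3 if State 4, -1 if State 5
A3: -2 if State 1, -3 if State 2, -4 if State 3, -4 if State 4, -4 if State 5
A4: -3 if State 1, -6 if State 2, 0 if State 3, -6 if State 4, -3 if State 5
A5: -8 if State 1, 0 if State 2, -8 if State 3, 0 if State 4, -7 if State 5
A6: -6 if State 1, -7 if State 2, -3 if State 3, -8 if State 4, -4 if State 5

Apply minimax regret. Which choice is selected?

A3

Column bests: State 1=-1, State 2=0, State 3=0, State 4=0, State 5=-1.
A1 regrets: 0, 1, 3, 8, 7 → max 8
A2 regrets: 8, 9, 6, 3, 0 → max 9
A3 regrets: 1, 3, 4, 4, 3 → max 4
A4 regrets: 2, 6, 0, 6, 2 → max 6
A5 regrets: 7, 0, 8, 0, 6 → max 8
A6 regrets: 5, 7, 3, 8, 3 → max 8
Smallest max regret = 4 → A3.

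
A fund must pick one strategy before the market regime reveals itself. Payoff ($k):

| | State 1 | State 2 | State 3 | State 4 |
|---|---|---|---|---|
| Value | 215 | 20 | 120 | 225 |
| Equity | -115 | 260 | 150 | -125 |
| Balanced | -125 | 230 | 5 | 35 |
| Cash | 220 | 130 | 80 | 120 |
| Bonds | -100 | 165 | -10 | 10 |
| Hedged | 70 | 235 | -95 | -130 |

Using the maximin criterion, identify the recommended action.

Cash

Row minima: Value=20, Equity=-125, Balanced=-125, Cash=80, Bonds=-100, Hedged=-130
Best worst-case = 80 → Cash.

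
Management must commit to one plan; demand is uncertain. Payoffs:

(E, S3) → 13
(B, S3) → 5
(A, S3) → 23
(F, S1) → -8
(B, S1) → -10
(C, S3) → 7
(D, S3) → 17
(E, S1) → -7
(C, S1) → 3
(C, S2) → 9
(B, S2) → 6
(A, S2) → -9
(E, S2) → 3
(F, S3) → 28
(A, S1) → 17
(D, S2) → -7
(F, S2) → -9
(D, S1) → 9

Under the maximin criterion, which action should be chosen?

Row minima: A=-9, B=-10, C=3, D=-7, E=-7, F=-9
Best worst-case = 3 → C.

C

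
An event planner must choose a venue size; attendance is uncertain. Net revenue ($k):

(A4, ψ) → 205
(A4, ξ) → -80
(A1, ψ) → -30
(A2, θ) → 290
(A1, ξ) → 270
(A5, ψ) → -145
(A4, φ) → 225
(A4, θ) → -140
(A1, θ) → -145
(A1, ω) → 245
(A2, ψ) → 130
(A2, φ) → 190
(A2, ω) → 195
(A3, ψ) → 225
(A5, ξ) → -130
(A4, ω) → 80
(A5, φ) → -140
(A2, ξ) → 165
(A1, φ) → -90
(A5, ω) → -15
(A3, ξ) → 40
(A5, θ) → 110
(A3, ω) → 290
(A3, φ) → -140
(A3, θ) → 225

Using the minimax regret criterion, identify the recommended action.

Column bests: θ=290, φ=225, ψ=225, ω=290, ξ=270.
A1 regrets: 435, 315, 255, 45, 0 → max 435
A2 regrets: 0, 35, 95, 95, 105 → max 105
A3 regrets: 65, 365, 0, 0, 230 → max 365
A4 regrets: 430, 0, 20, 210, 350 → max 430
A5 regrets: 180, 365, 370, 305, 400 → max 400
Smallest max regret = 105 → A2.

A2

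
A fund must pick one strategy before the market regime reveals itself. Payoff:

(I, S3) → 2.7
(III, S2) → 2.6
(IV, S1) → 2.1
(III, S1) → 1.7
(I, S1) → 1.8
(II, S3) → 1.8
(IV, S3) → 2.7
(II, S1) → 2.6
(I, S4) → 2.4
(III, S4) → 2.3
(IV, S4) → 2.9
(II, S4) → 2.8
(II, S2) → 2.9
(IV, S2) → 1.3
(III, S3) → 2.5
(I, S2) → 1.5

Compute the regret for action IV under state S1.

0.5

Best payoff under S1 is 2.6.
Regret = 2.6 − 2.1 = 0.5.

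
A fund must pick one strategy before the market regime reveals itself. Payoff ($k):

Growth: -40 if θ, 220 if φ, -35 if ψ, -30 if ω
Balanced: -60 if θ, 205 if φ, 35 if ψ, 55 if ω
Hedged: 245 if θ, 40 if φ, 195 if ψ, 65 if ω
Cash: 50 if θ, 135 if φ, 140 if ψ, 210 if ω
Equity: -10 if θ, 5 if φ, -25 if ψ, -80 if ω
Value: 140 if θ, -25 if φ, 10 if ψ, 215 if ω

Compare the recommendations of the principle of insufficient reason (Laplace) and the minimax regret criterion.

laplace → Hedged; minimax regret → Hedged (agree)

Row averages: Growth=28.75, Balanced=58.75, Hedged=136.25, Cash=133.75, Equity=-27.5, Value=85
Highest average = 136.25 → Hedged.
Column bests: θ=245, φ=220, ψ=195, ω=215.
Growth regrets: 285, 0, 230, 245 → max 285
Balanced regrets: 305, 15, 160, 160 → max 305
Hedged regrets: 0, 180, 0, 150 → max 180
Cash regrets: 195, 85, 55, 5 → max 195
Equity regrets: 255, 215, 220, 295 → max 295
Value regrets: 105, 245, 185, 0 → max 245
Smallest max regret = 180 → Hedged.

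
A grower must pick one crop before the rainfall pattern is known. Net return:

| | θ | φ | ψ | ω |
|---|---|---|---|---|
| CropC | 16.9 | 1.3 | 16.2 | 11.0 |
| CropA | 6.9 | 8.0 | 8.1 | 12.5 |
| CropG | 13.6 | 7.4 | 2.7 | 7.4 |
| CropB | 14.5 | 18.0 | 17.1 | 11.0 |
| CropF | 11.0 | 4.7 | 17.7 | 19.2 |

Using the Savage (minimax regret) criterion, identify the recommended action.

Column bests: θ=16.9, φ=18.0, ψ=17.7, ω=19.2.
CropC regrets: 0.0, 16.7, 1.5, 8.2 → max 16.7
CropA regrets: 10.0, 10.0, 9.6, 6.7 → max 10.0
CropG regrets: 3.3, 10.6, 15.0, 11.8 → max 15.0
CropB regrets: 2.4, 0.0, 0.6, 8.2 → max 8.2
CropF regrets: 5.9, 13.3, 0.0, 0.0 → max 13.3
Smallest max regret = 8.2 → CropB.

CropB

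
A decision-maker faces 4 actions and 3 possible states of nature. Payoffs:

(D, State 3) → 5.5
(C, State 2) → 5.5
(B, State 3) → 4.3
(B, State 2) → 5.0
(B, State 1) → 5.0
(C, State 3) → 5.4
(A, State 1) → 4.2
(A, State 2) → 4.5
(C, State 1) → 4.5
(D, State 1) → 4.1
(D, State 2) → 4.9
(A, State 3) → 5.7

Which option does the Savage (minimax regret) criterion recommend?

C

Column bests: State 1=5.0, State 2=5.5, State 3=5.7.
A regrets: 0.8, 1.0, 0.0 → max 1.0
B regrets: 0.0, 0.5, 1.4 → max 1.4
C regrets: 0.5, 0.0, 0.3 → max 0.5
D regrets: 0.9, 0.6, 0.2 → max 0.9
Smallest max regret = 0.5 → C.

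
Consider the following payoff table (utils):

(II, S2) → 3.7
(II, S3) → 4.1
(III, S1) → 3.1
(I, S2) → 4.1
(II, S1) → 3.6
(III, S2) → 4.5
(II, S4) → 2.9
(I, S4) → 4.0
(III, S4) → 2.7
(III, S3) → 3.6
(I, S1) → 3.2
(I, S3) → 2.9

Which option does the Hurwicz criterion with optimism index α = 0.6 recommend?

I: 0.6·4.1 + 0.4·2.9 = 3.62
II: 0.6·4.1 + 0.4·2.9 = 3.62
III: 0.6·4.5 + 0.4·2.7 = 3.78
Highest Hurwicz score = 3.78 → III.

III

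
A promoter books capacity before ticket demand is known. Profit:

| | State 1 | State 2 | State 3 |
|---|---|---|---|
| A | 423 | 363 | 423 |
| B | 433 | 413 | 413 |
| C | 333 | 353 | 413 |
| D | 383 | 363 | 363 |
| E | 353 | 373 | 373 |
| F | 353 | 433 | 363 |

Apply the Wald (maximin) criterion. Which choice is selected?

B

Row minima: A=363, B=413, C=333, D=363, E=353, F=353
Best worst-case = 413 → B.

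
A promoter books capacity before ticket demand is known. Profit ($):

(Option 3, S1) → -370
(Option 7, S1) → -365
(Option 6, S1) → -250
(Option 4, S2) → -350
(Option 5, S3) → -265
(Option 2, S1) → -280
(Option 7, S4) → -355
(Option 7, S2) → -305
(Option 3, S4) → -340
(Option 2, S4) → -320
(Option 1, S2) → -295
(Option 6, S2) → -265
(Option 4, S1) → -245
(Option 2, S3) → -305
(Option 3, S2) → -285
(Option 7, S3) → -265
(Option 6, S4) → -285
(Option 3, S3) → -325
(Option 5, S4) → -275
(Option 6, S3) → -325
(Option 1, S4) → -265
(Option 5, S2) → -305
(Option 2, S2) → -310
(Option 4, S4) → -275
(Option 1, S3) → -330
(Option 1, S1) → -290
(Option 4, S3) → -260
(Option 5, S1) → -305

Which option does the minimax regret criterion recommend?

Column bests: S1=-245, S2=-265, S3=-260, S4=-265.
Option 1 regrets: 45, 30, 70, 0 → max 70
Option 2 regrets: 35, 45, 45, 55 → max 55
Option 3 regrets: 125, 20, 65, 75 → max 125
Option 4 regrets: 0, 85, 0, 10 → max 85
Option 5 regrets: 60, 40, 5, 10 → max 60
Option 6 regrets: 5, 0, 65, 20 → max 65
Option 7 regrets: 120, 40, 5, 90 → max 120
Smallest max regret = 55 → Option 2.

Option 2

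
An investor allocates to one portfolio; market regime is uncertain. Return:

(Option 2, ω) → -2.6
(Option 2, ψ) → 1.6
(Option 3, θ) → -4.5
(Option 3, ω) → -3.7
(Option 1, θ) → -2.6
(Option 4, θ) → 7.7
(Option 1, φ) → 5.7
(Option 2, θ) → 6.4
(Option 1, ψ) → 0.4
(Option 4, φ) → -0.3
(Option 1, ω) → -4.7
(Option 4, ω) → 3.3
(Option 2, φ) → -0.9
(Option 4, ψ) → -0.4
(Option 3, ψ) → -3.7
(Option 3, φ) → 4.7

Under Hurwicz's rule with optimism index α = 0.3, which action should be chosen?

Option 4

Option 1: 0.3·5.7 + 0.7·(-4.7) = -1.58
Option 2: 0.3·6.4 + 0.7·(-2.6) = 0.1
Option 3: 0.3·4.7 + 0.7·(-4.5) = -1.74
Option 4: 0.3·7.7 + 0.7·(-0.4) = 2.03
Highest Hurwicz score = 2.03 → Option 4.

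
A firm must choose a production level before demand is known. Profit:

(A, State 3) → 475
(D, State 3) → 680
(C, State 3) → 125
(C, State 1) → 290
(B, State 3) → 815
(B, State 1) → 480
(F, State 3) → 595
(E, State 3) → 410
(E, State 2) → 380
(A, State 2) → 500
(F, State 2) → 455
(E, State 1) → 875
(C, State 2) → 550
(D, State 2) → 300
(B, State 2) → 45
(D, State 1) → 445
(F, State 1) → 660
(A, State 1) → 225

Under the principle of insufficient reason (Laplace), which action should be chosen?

F

Row averages: A=400, B=1340/3, C=965/3, D=475, E=555, F=570
Highest average = 570 → F.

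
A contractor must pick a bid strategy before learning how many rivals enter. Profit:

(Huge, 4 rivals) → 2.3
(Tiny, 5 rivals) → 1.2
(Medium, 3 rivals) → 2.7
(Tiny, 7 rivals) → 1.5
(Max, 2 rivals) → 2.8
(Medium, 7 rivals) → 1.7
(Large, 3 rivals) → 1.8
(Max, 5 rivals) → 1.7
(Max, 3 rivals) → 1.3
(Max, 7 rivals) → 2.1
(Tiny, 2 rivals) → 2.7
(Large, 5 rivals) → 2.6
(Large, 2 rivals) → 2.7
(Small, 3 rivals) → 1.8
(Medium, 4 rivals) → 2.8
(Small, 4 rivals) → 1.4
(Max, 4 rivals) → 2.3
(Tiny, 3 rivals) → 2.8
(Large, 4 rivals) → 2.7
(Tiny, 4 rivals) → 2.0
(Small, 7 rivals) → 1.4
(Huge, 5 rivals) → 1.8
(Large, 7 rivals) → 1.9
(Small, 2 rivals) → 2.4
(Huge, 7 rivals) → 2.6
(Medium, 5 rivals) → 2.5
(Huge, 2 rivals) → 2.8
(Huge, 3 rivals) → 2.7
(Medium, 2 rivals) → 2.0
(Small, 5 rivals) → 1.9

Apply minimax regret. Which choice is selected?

Column bests: 2 rivals=2.8, 3 rivals=2.8, 4 rivals=2.8, 5 rivals=2.6, 7 rivals=2.6.
Tiny regrets: 0.1, 0.0, 0.8, 1.4, 1.1 → max 1.4
Small regrets: 0.4, 1.0, 1.4, 0.7, 1.2 → max 1.4
Medium regrets: 0.8, 0.1, 0.0, 0.1, 0.9 → max 0.9
Large regrets: 0.1, 1.0, 0.1, 0.0, 0.7 → max 1.0
Huge regrets: 0.0, 0.1, 0.5, 0.8, 0.0 → max 0.8
Max regrets: 0.0, 1.5, 0.5, 0.9, 0.5 → max 1.5
Smallest max regret = 0.8 → Huge.

Huge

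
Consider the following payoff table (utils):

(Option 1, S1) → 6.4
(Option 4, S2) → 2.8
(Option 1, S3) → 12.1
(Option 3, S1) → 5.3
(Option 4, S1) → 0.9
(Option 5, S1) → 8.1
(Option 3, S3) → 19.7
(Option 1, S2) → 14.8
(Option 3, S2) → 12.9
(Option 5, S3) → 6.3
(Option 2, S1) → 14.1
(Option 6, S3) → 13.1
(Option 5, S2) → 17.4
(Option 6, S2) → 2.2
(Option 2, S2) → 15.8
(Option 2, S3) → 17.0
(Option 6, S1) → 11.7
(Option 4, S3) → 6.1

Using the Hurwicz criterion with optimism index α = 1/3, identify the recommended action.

Option 2

Option 1: 1/3·14.8 + 2/3·6.4 = 9.2
Option 2: 1/3·17.0 + 2/3·14.1 = 226/15
Option 3: 1/3·19.7 + 2/3·5.3 = 10.1
Option 4: 1/3·6.1 + 2/3·0.9 = 79/30
Option 5: 1/3·17.4 + 2/3·6.3 = 10
Option 6: 1/3·13.1 + 2/3·2.2 = 35/6
Highest Hurwicz score = 226/15 → Option 2.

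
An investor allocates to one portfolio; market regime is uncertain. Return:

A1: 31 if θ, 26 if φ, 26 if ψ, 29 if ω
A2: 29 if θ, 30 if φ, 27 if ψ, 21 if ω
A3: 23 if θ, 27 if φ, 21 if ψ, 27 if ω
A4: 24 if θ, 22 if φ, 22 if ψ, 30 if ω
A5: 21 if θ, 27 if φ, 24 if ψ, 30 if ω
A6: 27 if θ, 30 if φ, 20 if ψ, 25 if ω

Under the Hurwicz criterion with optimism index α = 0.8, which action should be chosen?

A1: 0.8·31 + 0.2·26 = 30
A2: 0.8·30 + 0.2·21 = 28.2
A3: 0.8·27 + 0.2·21 = 25.8
A4: 0.8·30 + 0.2·22 = 28.4
A5: 0.8·30 + 0.2·21 = 28.2
A6: 0.8·30 + 0.2·20 = 28
Highest Hurwicz score = 30 → A1.

A1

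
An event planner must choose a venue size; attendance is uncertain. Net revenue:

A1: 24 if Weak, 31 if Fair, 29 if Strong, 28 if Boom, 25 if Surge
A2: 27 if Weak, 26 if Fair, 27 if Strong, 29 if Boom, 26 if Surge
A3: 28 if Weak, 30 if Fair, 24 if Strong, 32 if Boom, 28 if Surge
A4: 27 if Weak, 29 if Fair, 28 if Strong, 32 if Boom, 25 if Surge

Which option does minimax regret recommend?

Column bests: Weak=28, Fair=31, Strong=29, Boom=32, Surge=28.
A1 regrets: 4, 0, 0, 4, 3 → max 4
A2 regrets: 1, 5, 2, 3, 2 → max 5
A3 regrets: 0, 1, 5, 0, 0 → max 5
A4 regrets: 1, 2, 1, 0, 3 → max 3
Smallest max regret = 3 → A4.

A4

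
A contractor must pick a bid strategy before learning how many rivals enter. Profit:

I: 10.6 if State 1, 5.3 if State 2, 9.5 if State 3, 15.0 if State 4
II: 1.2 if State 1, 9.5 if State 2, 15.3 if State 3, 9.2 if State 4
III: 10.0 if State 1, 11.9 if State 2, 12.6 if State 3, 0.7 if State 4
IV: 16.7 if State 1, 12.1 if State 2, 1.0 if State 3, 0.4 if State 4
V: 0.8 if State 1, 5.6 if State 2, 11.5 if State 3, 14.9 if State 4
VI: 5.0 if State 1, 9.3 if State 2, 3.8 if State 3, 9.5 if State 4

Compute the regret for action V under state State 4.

0.1

Best payoff under State 4 is 15.0.
Regret = 15.0 − 14.9 = 0.1.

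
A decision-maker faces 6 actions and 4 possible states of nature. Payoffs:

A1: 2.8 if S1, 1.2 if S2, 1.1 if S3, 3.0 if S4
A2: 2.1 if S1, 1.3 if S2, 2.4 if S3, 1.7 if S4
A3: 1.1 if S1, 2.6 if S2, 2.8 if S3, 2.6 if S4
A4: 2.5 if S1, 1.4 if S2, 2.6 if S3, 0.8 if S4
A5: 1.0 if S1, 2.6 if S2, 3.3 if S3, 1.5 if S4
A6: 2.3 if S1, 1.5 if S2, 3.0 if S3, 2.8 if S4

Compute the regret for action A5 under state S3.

Best payoff under S3 is 3.3.
Regret = 3.3 − 3.3 = 0.0.

0.0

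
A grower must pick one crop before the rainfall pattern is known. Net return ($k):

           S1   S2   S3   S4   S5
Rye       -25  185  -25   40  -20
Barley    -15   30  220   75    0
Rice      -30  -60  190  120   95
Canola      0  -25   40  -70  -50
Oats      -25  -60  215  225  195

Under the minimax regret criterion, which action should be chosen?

Barley

Column bests: S1=0, S2=185, S3=220, S4=225, S5=195.
Rye regrets: 25, 0, 245, 185, 215 → max 245
Barley regrets: 15, 155, 0, 150, 195 → max 195
Rice regrets: 30, 245, 30, 105, 100 → max 245
Canola regrets: 0, 210, 180, 295, 245 → max 295
Oats regrets: 25, 245, 5, 0, 0 → max 245
Smallest max regret = 195 → Barley.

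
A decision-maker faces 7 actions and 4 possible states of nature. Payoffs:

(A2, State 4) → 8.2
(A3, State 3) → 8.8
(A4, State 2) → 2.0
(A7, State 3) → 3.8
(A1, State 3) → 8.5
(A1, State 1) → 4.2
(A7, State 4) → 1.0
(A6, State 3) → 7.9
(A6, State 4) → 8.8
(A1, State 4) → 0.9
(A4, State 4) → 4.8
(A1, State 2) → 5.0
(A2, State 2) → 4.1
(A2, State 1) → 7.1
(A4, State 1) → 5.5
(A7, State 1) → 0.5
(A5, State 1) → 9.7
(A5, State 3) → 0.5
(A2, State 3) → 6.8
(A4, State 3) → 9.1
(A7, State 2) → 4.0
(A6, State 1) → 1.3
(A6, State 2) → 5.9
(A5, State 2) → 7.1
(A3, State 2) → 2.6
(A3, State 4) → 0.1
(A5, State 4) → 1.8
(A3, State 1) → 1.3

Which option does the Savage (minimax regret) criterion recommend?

Column bests: State 1=9.7, State 2=7.1, State 3=9.1, State 4=8.8.
A1 regrets: 5.5, 2.1, 0.6, 7.9 → max 7.9
A2 regrets: 2.6, 3.0, 2.3, 0.6 → max 3.0
A3 regrets: 8.4, 4.5, 0.3, 8.7 → max 8.7
A4 regrets: 4.2, 5.1, 0.0, 4.0 → max 5.1
A5 regrets: 0.0, 0.0, 8.6, 7.0 → max 8.6
A6 regrets: 8.4, 1.2, 1.2, 0.0 → max 8.4
A7 regrets: 9.2, 3.1, 5.3, 7.8 → max 9.2
Smallest max regret = 3.0 → A2.

A2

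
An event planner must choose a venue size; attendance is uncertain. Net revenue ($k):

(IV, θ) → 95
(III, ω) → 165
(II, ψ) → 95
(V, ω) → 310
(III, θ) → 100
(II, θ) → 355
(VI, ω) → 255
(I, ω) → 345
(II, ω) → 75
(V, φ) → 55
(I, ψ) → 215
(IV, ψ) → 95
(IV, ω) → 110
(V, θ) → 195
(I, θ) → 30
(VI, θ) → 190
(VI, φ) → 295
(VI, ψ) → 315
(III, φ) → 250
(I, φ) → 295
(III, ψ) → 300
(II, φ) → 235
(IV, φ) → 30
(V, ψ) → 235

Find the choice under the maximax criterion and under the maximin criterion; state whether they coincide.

maximax → II; maximin → VI (disagree)

Row maxima: I=345, II=355, III=300, IV=110, V=310, VI=315
Best best-case = 355 → II.
Row minima: I=30, II=75, III=100, IV=30, V=55, VI=190
Best worst-case = 190 → VI.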